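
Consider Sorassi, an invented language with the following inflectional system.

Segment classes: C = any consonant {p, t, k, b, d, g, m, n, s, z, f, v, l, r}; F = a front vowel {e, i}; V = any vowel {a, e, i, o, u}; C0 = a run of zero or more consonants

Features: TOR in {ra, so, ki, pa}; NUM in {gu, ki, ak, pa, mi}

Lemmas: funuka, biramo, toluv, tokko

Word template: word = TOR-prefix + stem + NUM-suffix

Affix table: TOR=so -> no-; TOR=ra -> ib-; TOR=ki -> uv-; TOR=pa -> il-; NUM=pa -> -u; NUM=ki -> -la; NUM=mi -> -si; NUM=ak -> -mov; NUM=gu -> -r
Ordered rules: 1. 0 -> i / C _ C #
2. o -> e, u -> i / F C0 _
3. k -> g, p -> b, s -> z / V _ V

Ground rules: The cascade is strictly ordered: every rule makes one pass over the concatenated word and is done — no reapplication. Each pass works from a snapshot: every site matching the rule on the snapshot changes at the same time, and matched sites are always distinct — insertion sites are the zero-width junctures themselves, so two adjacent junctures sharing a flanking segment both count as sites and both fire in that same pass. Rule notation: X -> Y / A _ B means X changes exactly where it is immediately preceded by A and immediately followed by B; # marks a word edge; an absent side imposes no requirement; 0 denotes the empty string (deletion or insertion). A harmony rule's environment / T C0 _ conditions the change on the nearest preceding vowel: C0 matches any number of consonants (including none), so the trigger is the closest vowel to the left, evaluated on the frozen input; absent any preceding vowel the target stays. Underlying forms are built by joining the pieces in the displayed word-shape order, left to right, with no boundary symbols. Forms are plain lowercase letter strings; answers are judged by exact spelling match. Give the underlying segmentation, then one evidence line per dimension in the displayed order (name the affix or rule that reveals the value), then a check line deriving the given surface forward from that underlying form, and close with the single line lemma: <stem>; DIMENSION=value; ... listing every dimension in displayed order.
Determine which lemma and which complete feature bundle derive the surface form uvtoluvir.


underlying: uv-toluv-r
TOR=ki - signalled by the affix uv-
NUM=gu - signalled by the affix -r
check: uvtoluvr -> uvtoluvir -> uvtoluvir -> uvtoluvir
lemma: toluv; TOR=ki; NUM=gu


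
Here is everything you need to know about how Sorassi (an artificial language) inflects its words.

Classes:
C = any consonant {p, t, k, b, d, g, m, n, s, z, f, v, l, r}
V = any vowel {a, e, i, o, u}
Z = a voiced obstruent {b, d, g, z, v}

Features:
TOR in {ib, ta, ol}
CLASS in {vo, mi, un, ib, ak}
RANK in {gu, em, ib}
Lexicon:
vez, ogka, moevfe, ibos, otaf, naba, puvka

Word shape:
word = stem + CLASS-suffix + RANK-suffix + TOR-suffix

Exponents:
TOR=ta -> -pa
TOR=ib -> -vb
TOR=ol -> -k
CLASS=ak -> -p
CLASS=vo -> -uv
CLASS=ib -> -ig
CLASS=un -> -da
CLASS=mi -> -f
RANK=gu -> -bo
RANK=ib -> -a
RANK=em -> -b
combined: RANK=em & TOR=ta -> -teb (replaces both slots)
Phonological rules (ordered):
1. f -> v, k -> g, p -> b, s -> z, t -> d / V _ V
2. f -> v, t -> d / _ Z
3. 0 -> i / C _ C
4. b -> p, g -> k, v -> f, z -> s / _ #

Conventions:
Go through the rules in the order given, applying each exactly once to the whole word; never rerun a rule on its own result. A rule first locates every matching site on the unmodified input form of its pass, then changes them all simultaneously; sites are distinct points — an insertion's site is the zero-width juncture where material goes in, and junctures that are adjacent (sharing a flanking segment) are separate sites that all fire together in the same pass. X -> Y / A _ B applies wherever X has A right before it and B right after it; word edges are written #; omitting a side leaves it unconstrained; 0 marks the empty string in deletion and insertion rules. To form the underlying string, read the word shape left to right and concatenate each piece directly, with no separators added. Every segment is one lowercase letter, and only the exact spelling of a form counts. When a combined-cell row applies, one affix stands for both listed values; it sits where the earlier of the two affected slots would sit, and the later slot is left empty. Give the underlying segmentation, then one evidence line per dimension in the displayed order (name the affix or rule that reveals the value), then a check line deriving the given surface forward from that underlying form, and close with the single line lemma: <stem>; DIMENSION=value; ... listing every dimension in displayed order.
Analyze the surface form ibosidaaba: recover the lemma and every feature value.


underlying: ibos-da-a-pa
TOR=ta - signalled by the affix -pa
CLASS=un - signalled by the affix -da
RANK=ib - signalled by the affix -a
check: ibosdaapa -> ibosdaaba -> ibosdaaba -> ibosidaaba -> ibosidaaba
lemma: ibos; TOR=ta; CLASS=un; RANK=ib


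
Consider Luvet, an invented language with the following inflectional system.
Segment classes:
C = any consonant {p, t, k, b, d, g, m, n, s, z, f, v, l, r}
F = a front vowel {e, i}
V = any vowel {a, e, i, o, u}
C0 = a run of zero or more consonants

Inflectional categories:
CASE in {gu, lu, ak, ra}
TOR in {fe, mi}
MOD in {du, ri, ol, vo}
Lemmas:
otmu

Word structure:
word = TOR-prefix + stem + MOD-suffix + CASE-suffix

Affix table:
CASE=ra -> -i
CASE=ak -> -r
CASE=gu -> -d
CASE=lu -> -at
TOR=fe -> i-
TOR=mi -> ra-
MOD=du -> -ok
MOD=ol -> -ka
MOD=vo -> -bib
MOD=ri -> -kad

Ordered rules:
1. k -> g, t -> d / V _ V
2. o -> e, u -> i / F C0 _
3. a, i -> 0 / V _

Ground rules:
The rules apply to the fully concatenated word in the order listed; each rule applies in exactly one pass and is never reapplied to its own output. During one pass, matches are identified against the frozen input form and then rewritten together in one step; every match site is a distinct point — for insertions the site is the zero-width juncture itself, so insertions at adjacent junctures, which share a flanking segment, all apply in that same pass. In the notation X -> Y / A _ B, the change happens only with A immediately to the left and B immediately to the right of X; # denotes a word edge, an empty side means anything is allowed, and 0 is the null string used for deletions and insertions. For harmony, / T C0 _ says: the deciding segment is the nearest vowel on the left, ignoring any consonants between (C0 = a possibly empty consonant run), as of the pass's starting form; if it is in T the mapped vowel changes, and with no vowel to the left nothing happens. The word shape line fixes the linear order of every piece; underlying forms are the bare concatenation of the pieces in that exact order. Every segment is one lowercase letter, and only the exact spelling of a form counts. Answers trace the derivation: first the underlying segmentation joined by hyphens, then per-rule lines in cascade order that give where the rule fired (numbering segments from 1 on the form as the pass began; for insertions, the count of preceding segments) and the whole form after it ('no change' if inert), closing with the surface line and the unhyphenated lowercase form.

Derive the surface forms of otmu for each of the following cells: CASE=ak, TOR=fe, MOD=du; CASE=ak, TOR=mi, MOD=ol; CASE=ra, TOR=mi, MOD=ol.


cell CASE=ak, TOR=fe, MOD=du:
underlying: i-otmu-ok-r
1. k -> g, t -> d / V _ V: no change
2. o -> e, u -> i / F C0 _: fires at position(s) 2: ietmuokr
3. a, i -> 0 / V _: no change
surface: ietmuokr

cell CASE=ak, TOR=mi, MOD=ol:
underlying: ra-otmu-ka-r
1. k -> g, t -> d / V _ V: fires at position(s) 7: raotmugar
2. o -> e, u -> i / F C0 _: no change
3. a, i -> 0 / V _: no change
surface: raotmugar

cell CASE=ra, TOR=mi, MOD=ol:
underlying: ra-otmu-ka-i
1. k -> g, t -> d / V _ V: fires at position(s) 7: raotmugai
2. o -> e, u -> i / F C0 _: no change
3. a, i -> 0 / V _: fires at position(s) 9: raotmuga
surface: raotmuga


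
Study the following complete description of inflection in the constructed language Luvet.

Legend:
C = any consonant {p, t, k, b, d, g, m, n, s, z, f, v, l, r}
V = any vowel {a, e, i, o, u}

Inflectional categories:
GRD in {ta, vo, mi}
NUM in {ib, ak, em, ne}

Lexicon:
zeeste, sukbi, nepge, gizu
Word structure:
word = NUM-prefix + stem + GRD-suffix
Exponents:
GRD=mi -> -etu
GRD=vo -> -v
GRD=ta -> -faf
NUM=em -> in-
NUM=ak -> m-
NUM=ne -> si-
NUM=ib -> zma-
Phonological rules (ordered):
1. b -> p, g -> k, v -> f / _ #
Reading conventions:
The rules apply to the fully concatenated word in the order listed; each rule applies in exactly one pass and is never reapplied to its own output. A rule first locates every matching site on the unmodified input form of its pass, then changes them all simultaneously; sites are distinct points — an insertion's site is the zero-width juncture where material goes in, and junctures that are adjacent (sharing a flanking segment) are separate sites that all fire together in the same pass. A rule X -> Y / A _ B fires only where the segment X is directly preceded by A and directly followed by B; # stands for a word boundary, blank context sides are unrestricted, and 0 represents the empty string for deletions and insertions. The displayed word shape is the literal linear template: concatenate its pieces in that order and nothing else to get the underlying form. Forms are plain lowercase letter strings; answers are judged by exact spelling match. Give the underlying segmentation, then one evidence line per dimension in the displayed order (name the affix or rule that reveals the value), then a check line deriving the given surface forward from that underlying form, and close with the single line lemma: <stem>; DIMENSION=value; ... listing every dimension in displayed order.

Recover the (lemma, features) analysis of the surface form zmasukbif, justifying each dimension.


underlying: zma-sukbi-v
GRD=vo - signalled by the affix -v
NUM=ib - signalled by the affix zma-
check: zmasukbiv -> zmasukbif
lemma: sukbi; GRD=vo; NUM=ib


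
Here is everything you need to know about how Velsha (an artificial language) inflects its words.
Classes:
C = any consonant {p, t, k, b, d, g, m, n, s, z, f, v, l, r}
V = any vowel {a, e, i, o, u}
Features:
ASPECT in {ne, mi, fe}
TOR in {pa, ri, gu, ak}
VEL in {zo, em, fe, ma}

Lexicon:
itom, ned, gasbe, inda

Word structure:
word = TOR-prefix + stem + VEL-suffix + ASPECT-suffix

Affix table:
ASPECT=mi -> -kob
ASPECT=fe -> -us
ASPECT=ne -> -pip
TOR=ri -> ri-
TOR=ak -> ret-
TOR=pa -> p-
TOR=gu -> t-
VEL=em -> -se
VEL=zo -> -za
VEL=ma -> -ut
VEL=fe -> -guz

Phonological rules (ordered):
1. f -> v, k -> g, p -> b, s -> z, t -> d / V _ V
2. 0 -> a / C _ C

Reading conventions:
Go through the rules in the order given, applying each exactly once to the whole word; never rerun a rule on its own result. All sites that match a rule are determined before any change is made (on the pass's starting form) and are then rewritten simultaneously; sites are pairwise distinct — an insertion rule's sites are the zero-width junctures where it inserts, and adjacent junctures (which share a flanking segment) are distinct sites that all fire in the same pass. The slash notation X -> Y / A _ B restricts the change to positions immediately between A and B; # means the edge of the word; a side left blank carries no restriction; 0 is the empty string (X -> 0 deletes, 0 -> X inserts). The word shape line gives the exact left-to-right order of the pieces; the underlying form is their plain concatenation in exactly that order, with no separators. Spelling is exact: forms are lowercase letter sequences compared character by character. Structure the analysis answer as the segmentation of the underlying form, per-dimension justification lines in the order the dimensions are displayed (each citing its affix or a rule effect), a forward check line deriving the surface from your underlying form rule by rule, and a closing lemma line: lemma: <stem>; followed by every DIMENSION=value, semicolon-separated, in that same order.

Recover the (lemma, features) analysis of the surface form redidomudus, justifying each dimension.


underlying: ret-itom-ut-us
ASPECT=fe - signalled by the affix -us
TOR=ak - signalled by the affix ret-
VEL=ma - signalled by the affix -ut
check: retitomutus -> redidomudus -> redidomudus
lemma: itom; ASPECT=fe; TOR=ak; VEL=ma


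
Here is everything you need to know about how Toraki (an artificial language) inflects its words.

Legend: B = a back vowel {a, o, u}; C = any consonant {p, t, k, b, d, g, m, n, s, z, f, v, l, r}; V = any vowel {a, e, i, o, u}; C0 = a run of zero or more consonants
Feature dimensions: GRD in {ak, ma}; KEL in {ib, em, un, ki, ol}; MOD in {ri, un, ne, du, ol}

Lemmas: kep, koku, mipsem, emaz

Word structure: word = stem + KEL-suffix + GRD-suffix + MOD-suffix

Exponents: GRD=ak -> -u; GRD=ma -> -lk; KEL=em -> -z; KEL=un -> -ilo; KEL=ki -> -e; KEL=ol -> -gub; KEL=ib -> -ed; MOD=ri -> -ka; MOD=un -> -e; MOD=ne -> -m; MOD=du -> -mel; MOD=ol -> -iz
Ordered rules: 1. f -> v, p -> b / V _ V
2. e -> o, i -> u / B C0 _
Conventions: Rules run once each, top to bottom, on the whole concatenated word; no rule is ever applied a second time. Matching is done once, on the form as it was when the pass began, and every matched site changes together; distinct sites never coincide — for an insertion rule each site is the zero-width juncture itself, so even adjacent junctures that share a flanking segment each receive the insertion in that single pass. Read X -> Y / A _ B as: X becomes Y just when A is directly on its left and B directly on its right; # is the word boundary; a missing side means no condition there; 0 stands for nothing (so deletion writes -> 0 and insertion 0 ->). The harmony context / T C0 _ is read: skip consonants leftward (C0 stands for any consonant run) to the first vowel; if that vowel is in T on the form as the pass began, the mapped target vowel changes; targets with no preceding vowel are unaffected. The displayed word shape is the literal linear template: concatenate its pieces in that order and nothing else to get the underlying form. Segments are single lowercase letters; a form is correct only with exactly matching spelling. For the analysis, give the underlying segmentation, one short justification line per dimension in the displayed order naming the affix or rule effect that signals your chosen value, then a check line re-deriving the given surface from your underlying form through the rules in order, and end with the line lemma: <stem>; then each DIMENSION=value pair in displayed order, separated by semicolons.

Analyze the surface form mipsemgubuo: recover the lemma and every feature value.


underlying: mipsem-gub-u-e
GRD=ak - signalled by the affix -u
KEL=ol - signalled by the affix -gub
MOD=un - signalled by the affix -e
check: mipsemgubue -> mipsemgubue -> mipsemgubuo
lemma: mipsem; GRD=ak; KEL=ol; MOD=un


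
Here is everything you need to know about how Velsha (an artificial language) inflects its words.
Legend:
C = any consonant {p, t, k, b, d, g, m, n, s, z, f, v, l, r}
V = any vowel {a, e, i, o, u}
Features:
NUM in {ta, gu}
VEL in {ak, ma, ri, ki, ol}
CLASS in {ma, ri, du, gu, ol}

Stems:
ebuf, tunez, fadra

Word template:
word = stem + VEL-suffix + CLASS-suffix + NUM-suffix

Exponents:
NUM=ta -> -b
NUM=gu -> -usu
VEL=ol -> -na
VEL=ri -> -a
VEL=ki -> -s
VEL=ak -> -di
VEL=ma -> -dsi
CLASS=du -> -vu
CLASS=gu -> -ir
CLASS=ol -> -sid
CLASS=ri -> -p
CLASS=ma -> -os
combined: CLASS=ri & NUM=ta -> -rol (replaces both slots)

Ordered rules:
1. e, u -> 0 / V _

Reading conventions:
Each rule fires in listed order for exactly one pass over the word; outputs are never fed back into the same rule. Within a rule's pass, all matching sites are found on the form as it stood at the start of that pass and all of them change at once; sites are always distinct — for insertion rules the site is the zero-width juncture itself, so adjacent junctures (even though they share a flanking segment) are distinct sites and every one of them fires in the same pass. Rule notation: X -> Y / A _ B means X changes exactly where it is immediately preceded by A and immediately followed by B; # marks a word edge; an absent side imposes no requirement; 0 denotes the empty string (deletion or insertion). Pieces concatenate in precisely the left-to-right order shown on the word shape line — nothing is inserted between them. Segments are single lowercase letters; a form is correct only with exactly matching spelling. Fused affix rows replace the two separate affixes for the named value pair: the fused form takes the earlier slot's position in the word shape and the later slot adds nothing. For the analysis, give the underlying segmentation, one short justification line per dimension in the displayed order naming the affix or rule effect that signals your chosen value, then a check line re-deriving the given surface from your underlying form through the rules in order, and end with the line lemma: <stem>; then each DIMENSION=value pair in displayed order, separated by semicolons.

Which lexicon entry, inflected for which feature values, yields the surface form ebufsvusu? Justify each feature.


underlying: ebuf-s-vu-usu
NUM=gu - signalled by the affix -usu
VEL=ki - signalled by the affix -s
CLASS=du - signalled by the affix -vu
check: ebufsvuusu -> ebufsvusu
lemma: ebuf; NUM=gu; VEL=ki; CLASS=du


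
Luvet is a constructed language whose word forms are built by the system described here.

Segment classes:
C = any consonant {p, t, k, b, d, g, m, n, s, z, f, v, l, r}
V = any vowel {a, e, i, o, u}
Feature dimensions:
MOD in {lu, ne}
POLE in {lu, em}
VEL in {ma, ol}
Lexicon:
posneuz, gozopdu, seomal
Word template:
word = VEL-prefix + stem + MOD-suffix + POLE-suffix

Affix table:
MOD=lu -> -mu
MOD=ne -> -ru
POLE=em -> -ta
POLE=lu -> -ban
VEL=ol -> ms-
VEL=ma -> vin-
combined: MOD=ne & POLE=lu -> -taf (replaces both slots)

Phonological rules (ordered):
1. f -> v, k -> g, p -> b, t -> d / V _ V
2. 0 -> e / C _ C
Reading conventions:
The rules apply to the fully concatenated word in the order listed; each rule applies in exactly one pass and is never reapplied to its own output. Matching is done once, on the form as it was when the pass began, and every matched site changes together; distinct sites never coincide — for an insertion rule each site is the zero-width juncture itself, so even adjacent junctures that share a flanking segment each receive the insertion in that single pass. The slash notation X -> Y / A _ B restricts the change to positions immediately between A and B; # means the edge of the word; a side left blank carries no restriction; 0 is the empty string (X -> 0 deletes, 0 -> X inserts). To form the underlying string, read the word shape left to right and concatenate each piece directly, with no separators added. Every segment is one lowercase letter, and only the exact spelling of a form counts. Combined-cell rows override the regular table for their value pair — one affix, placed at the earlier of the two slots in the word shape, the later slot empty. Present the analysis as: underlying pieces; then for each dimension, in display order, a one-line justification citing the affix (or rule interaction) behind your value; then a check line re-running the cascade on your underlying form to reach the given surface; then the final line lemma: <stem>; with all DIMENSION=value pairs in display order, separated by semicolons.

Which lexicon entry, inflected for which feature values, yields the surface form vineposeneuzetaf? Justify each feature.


underlying: vin-posneuz-taf
MOD=ne - signalled by the combined affix row
POLE=lu - signalled by the combined affix row
VEL=ma - signalled by the affix vin-
check: vinposneuztaf -> vinposneuztaf -> vineposeneuzetaf
lemma: posneuz; MOD=ne; POLE=lu; VEL=ma


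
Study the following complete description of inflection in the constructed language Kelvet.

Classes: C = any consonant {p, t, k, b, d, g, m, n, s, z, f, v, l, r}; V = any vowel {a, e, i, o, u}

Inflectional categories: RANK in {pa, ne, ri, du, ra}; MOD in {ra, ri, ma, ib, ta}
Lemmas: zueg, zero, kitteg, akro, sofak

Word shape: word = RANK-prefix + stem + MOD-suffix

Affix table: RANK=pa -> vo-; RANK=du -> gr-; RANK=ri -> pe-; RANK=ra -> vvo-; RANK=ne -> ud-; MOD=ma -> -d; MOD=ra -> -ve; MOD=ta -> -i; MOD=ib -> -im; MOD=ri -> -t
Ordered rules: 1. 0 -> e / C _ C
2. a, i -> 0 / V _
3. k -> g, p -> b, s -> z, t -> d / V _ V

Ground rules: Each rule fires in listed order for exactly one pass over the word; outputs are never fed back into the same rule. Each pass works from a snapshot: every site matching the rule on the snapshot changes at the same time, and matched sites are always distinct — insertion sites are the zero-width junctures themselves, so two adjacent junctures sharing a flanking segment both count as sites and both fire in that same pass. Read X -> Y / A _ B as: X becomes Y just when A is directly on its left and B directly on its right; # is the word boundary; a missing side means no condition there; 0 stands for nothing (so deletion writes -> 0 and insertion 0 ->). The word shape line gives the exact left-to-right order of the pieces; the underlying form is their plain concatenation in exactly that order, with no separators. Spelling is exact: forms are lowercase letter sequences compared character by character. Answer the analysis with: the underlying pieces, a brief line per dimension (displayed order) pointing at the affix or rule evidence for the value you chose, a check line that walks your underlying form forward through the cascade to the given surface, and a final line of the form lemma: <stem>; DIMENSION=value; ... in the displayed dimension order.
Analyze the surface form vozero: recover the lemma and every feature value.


underlying: vo-zero-i
RANK=pa - signalled by the affix vo-
MOD=ta - signalled by the affix -i
check: vozeroi -> vozeroi -> vozero -> vozero
lemma: zero; RANK=pa; MOD=ta


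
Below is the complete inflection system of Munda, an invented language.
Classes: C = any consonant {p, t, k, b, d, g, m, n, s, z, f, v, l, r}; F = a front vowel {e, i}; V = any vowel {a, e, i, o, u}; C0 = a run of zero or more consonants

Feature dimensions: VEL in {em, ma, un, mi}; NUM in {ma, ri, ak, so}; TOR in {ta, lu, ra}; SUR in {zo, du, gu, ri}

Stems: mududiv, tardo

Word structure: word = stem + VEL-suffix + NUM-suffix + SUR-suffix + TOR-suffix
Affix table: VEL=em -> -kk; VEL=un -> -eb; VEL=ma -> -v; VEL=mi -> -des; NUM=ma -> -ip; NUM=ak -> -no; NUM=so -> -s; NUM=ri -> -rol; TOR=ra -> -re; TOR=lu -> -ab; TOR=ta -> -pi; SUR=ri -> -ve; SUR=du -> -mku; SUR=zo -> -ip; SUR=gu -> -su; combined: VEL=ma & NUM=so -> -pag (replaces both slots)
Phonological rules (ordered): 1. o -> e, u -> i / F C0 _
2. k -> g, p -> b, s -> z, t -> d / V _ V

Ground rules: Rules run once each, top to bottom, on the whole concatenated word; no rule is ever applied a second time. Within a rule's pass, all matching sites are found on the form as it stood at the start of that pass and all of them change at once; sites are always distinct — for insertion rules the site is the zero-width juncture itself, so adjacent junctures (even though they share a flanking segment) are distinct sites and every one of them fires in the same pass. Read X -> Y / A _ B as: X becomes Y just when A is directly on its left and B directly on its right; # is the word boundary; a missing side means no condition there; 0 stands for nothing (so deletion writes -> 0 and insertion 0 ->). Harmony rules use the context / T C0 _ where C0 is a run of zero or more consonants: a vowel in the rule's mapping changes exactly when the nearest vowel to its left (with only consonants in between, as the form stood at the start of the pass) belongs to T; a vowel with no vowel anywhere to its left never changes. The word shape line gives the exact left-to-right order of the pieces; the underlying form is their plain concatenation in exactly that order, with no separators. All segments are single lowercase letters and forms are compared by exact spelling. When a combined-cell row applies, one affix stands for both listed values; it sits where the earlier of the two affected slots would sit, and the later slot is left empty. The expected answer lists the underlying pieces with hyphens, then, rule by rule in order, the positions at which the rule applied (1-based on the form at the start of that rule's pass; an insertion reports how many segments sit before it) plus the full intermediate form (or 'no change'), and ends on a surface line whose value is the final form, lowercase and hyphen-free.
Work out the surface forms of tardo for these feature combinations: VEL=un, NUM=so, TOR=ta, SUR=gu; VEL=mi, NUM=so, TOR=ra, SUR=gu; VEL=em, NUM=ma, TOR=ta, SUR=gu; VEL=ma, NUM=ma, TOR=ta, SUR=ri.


cell VEL=un, NUM=so, TOR=ta, SUR=gu:
underlying: tardo-eb-s-su-pi
1. o -> e, u -> i / F C0 _: fires at position(s) 10: tardoebssipi
2. k -> g, p -> b, s -> z, t -> d / V _ V: fires at position(s) 11: tardoebssibi
surface: tardoebssibi

cell VEL=mi, NUM=so, TOR=ra, SUR=gu:
underlying: tardo-des-s-su-re
1. o -> e, u -> i / F C0 _: fires at position(s) 11: tardodesssire
2. k -> g, p -> b, s -> z, t -> d / V _ V: no change
surface: tardodesssire

cell VEL=em, NUM=ma, TOR=ta, SUR=gu:
underlying: tardo-kk-ip-su-pi
1. o -> e, u -> i / F C0 _: fires at position(s) 11: tardokkipsipi
2. k -> g, p -> b, s -> z, t -> d / V _ V: fires at position(s) 12: tardokkipsibi
surface: tardokkipsibi

cell VEL=ma, NUM=ma, TOR=ta, SUR=ri:
underlying: tardo-v-ip-ve-pi
1. o -> e, u -> i / F C0 _: no change
2. k -> g, p -> b, s -> z, t -> d / V _ V: fires at position(s) 11: tardovipvebi
surface: tardovipvebi


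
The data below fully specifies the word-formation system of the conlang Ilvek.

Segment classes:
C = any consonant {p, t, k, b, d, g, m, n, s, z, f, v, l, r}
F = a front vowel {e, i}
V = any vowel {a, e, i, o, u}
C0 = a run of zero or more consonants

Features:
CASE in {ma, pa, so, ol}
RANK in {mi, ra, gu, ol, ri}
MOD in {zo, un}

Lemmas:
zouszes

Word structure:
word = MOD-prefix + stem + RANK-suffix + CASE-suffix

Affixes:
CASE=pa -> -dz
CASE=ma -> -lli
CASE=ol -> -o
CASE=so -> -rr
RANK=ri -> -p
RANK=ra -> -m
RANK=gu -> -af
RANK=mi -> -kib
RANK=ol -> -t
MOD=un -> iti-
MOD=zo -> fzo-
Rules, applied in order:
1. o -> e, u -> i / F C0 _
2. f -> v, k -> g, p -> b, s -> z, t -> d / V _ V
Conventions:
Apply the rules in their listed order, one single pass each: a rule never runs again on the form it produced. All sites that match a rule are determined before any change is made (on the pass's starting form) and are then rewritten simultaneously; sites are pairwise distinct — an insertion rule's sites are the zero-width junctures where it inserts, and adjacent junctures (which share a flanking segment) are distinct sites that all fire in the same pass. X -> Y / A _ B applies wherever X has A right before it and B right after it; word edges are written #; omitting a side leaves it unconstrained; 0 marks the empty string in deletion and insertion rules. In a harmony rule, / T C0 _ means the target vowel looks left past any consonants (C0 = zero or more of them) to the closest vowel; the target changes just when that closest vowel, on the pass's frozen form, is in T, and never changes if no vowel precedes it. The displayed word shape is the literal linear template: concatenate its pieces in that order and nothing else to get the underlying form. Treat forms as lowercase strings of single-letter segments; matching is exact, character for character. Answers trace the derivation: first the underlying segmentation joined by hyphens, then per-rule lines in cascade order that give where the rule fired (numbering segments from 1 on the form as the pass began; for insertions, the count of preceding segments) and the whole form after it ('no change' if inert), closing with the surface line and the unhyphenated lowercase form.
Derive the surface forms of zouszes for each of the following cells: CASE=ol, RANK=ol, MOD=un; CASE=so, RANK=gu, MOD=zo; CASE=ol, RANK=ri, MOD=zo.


cell CASE=ol, RANK=ol, MOD=un:
underlying: iti-zouszes-t-o
1. o -> e, u -> i / F C0 _: fires at position(s) 5, 12: itizeuszeste
2. f -> v, k -> g, p -> b, s -> z, t -> d / V _ V: fires at position(s) 2: idizeuszeste
surface: idizeuszeste

cell CASE=so, RANK=gu, MOD=zo:
underlying: fzo-zouszes-af-rr
1. o -> e, u -> i / F C0 _: no change
2. f -> v, k -> g, p -> b, s -> z, t -> d / V _ V: fires at position(s) 10: fzozouszezafrr
surface: fzozouszezafrr

cell CASE=ol, RANK=ri, MOD=zo:
underlying: fzo-zouszes-p-o
1. o -> e, u -> i / F C0 _: fires at position(s) 12: fzozouszespe
2. f -> v, k -> g, p -> b, s -> z, t -> d / V _ V: no change
surface: fzozouszespe


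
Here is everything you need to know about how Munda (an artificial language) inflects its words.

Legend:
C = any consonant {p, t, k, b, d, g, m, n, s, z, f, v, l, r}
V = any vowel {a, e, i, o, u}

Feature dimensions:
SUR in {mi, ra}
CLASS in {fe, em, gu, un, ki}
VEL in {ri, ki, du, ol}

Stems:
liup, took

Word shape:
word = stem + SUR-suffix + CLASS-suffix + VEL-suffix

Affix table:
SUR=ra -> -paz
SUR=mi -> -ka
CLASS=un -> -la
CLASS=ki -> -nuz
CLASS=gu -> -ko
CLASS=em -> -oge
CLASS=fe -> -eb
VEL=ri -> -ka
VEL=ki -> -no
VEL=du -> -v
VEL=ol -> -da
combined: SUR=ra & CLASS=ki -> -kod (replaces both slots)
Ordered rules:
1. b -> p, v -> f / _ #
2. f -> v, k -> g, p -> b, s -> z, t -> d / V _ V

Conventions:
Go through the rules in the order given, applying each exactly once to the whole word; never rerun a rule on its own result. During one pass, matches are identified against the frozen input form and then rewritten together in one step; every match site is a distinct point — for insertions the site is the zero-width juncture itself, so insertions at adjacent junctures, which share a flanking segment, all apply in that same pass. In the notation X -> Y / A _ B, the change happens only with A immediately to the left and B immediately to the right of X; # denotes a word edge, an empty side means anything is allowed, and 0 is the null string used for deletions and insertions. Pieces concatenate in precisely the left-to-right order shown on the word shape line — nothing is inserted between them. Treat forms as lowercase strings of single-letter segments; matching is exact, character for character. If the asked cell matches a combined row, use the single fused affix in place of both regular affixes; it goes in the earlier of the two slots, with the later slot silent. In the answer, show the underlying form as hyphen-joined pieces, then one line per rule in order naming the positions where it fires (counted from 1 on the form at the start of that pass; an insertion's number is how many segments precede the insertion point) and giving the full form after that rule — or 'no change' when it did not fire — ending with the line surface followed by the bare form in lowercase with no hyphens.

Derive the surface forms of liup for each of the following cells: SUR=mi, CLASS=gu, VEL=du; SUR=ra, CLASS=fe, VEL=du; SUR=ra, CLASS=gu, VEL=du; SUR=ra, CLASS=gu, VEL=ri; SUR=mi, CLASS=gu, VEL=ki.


cell SUR=mi, CLASS=gu, VEL=du:
underlying: liup-ka-ko-v
1. b -> p, v -> f / _ #: fires at position(s) 9: liupkakof
2. f -> v, k -> g, p -> b, s -> z, t -> d / V _ V: fires at position(s) 7: liupkagof
surface: liupkagof

cell SUR=ra, CLASS=fe, VEL=du:
underlying: liup-paz-eb-v
1. b -> p, v -> f / _ #: fires at position(s) 10: liuppazebf
2. f -> v, k -> g, p -> b, s -> z, t -> d / V _ V: no change
surface: liuppazebf

cell SUR=ra, CLASS=gu, VEL=du:
underlying: liup-paz-ko-v
1. b -> p, v -> f / _ #: fires at position(s) 10: liuppazkof
2. f -> v, k -> g, p -> b, s -> z, t -> d / V _ V: no change
surface: liuppazkof

cell SUR=ra, CLASS=gu, VEL=ri:
underlying: liup-paz-ko-ka
1. b -> p, v -> f / _ #: no change
2. f -> v, k -> g, p -> b, s -> z, t -> d / V _ V: fires at position(s) 10: liuppazkoga
surface: liuppazkoga

cell SUR=mi, CLASS=gu, VEL=ki:
underlying: liup-ka-ko-no
1. b -> p, v -> f / _ #: no change
2. f -> v, k -> g, p -> b, s -> z, t -> d / V _ V: fires at position(s) 7: liupkagono
surface: liupkagono


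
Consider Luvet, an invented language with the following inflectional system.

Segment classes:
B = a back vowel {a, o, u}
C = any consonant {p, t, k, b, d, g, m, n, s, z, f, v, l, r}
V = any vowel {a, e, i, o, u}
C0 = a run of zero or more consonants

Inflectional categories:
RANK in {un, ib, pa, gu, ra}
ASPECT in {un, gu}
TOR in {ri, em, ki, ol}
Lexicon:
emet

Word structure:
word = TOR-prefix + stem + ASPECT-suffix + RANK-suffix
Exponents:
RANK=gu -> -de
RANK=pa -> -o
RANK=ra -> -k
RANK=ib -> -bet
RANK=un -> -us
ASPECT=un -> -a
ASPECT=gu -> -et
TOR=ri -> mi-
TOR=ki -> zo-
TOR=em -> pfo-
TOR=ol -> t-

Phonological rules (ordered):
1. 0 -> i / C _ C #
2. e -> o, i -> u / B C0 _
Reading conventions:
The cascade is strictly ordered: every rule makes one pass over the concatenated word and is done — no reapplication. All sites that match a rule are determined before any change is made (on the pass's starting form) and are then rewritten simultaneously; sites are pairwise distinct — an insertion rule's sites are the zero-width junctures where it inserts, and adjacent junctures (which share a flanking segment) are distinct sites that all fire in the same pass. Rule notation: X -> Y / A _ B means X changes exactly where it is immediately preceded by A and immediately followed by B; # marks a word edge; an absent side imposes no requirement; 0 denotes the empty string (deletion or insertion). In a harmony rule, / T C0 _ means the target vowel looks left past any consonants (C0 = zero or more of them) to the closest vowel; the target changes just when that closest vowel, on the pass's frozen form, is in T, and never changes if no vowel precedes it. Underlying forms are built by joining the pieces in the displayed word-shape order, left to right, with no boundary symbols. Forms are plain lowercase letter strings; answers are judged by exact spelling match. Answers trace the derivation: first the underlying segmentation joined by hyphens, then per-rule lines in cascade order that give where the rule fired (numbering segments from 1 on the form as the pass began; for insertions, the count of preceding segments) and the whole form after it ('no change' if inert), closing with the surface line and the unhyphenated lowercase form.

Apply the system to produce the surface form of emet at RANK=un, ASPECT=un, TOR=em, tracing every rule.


underlying: pfo-emet-a-us
1. 0 -> i / C _ C #: no change
2. e -> o, i -> u / B C0 _: fires at position(s) 4: pfoometaus
surface: pfoometaus


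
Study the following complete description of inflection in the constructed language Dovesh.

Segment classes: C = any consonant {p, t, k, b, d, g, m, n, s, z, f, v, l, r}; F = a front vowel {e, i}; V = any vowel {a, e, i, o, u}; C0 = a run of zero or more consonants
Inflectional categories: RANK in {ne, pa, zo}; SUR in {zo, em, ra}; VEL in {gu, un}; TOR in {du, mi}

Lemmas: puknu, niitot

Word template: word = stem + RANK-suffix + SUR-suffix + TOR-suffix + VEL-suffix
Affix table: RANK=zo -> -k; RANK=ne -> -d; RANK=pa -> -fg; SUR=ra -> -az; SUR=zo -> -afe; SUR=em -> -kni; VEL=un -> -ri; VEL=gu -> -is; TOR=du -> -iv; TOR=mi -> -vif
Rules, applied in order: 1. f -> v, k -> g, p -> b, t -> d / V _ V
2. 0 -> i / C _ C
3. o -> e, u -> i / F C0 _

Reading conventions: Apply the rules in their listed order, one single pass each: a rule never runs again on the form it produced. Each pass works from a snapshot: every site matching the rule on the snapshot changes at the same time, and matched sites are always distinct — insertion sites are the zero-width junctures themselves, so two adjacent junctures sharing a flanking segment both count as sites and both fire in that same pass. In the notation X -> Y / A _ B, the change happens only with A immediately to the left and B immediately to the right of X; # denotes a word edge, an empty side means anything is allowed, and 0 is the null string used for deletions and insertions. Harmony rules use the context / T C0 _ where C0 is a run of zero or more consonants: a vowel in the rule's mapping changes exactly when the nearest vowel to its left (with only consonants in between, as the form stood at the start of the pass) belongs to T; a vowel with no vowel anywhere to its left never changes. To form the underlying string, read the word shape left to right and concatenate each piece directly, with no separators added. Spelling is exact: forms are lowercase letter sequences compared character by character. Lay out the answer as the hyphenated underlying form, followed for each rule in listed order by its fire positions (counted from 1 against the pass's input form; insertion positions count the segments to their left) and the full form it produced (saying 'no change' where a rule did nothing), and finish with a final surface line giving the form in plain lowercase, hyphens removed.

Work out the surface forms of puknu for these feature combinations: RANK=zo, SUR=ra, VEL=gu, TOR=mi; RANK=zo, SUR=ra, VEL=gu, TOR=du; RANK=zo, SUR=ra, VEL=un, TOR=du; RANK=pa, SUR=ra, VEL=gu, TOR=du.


cell RANK=zo, SUR=ra, VEL=gu, TOR=mi:
underlying: puknu-k-az-vif-is
1. f -> v, k -> g, p -> b, t -> d / V _ V: fires at position(s) 6, 11: puknugazvivis
2. 0 -> i / C _ C: inserts after position(s) 3, 8: pukinugazivivis
3. o -> e, u -> i / F C0 _: fires at position(s) 6: pukinigazivivis
surface: pukinigazivivis

cell RANK=zo, SUR=ra, VEL=gu, TOR=du:
underlying: puknu-k-az-iv-is
1. f -> v, k -> g, p -> b, t -> d / V _ V: fires at position(s) 6: puknugazivis
2. 0 -> i / C _ C: inserts after position(s) 3: pukinugazivis
3. o -> e, u -> i / F C0 _: fires at position(s) 6: pukinigazivis
surface: pukinigazivis

cell RANK=zo, SUR=ra, VEL=un, TOR=du:
underlying: puknu-k-az-iv-ri
1. f -> v, k -> g, p -> b, t -> d / V _ V: fires at position(s) 6: puknugazivri
2. 0 -> i / C _ C: inserts after position(s) 3, 10: pukinugaziviri
3. o -> e, u -> i / F C0 _: fires at position(s) 6: pukinigaziviri
surface: pukinigaziviri

cell RANK=pa, SUR=ra, VEL=gu, TOR=du:
underlying: puknu-fg-az-iv-is
1. f -> v, k -> g, p -> b, t -> d / V _ V: no change
2. 0 -> i / C _ C: inserts after position(s) 3, 6: pukinufigazivis
3. o -> e, u -> i / F C0 _: fires at position(s) 6: pukinifigazivis
surface: pukinifigazivis


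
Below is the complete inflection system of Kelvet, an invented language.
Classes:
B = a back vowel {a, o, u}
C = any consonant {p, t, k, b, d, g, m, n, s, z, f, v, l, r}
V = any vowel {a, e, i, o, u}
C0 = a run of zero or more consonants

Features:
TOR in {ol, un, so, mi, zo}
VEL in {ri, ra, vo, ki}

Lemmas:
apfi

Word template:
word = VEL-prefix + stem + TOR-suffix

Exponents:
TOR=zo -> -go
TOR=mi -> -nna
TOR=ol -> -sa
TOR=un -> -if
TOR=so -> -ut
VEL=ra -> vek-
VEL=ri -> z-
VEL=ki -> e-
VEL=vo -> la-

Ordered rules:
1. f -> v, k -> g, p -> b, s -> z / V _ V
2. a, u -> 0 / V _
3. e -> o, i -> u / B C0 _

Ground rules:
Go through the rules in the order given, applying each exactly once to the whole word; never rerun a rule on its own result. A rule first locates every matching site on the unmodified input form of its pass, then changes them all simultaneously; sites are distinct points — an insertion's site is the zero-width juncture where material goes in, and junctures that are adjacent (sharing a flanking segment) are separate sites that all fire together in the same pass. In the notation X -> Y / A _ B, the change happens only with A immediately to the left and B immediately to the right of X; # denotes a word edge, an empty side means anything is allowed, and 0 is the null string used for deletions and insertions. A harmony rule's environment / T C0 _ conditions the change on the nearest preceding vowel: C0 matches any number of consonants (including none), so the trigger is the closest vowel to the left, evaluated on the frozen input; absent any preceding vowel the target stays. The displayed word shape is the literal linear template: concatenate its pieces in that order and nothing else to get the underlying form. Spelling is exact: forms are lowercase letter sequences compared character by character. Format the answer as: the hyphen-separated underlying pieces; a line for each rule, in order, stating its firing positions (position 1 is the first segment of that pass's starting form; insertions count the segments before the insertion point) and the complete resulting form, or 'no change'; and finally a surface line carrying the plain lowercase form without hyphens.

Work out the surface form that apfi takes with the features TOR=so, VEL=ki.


underlying: e-apfi-ut
1. f -> v, k -> g, p -> b, s -> z / V _ V: no change
2. a, u -> 0 / V _: fires at position(s) 2, 6: epfit
3. e -> o, i -> u / B C0 _: no change
surface: epfit
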